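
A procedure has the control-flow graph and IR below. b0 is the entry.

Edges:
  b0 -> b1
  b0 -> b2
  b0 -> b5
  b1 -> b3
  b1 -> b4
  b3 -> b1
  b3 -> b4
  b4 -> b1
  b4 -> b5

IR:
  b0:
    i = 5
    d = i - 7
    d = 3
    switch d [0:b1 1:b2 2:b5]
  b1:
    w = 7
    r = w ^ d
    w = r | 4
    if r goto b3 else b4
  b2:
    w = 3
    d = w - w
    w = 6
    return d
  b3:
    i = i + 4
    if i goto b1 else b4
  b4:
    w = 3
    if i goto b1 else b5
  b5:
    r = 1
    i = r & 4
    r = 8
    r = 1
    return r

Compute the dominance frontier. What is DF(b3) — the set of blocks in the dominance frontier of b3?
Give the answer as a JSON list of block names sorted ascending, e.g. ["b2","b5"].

idom tree: b1←b0 b2←b0 b3←b1 b4←b1 b5←b0
Dom∩ at merges:
  b1: preds {b0,b3,b4}: {b0} ∩ {b0,b1,b3} ∩ {b0,b1,b4} = {b0}; idom=b0
  b4: preds {b1,b3}: {b0,b1} ∩ {b0,b1,b3} = {b0,b1}; idom=b1
  b5: preds {b0,b4}: {b0} ∩ {b0,b1,b4} = {b0}; idom=b0

Frontier:
  join b1 pred b0: · stop@b0
  join b1 pred b3: b3→b1 stop@b0
  join b1 pred b4: b4→b1 stop@b0
  join b4 pred b1: · stop@b1
  join b4 pred b3: b3 stop@b1
  join b5 pred b0: · stop@b0
  join b5 pred b4: b4→b1 stop@b0
  b0: DF=∅
  b1: DF={b1,b5}
  b2: DF=∅
  b3: DF={b1,b4}
  b4: DF={b1,b5}
  b5: DF=∅

DF(b3) = ["b1", "b4"]

Answer: ["b1", "b4"]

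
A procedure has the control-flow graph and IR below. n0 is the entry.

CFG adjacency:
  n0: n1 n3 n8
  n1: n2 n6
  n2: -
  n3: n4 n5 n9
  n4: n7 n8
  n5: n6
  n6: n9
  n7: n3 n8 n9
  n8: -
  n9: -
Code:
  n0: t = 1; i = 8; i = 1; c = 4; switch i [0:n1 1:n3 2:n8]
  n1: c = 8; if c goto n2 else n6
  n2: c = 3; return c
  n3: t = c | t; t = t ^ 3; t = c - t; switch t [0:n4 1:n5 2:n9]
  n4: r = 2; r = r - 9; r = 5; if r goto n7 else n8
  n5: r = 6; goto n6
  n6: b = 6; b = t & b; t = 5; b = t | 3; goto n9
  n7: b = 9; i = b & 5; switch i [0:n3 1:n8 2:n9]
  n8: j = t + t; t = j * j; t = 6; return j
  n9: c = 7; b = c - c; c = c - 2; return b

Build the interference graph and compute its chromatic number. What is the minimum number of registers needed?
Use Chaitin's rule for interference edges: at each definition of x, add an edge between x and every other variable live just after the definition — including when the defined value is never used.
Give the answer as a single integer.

Per-block:
  n0: def={c,i,t} ue=∅
  n1: def={c} ue=∅
  n2: def={c} ue=∅
  n3: def={t} ue={c,t}
  n4: def={r} ue=∅
  n5: def={r} ue=∅
  n6: def={b,t} ue={t}
  n7: def={b,i} ue=∅
  n8: def={j,t} ue={t}
  n9: def={b,c} ue=∅

Backward fixpoint:
  n0: in=∅ out={c,t}
  n1: in={t} out={t}
  n2: in=∅ out=∅
  n3: in={c,t} out={c,t}
  n4: in={c,t} out={c,t}
  n5: in={t} out={t}
  n6: in={t} out=∅
  n7: in={c,t} out={c,t}
  n8: in={t} out=∅
  n9: in=∅ out=∅

Interference:
  b↔{c,t}
  c↔{b,i,r,t}
  i↔{c,t}
  j↔{t}
  r↔{c,t}
  t↔{b,c,i,j,r}

Registers:
  clique {b,c,t} ⇒ need ≥ 3
  3-colouring: r0={t}  r1={c,j}  r2={b,i,r}
  χ = 3

Answer: 3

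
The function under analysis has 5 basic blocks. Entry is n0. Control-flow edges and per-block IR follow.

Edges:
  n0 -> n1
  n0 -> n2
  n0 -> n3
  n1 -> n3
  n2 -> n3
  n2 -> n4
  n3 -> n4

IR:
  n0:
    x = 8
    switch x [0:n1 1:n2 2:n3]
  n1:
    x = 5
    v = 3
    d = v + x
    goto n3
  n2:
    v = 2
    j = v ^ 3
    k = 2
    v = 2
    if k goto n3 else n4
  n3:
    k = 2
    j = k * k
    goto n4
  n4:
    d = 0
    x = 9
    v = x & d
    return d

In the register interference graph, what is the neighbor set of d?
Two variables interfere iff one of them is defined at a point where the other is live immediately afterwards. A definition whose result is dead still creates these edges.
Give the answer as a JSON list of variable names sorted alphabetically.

Block summaries:
  n0: {x} / ∅
  n1: {d,v,x} / ∅
  n2: {j,k,v} / ∅
  n3: {j,k} / ∅
  n4: {d,v,x} / ∅

Live sets:
  n0 li=∅ lo=∅
  n1 li=∅ lo=∅
  n2 li=∅ lo=∅
  n3 li=∅ lo=∅
  n4 li=∅ lo=∅

Interfere edges:
  d↔{v,x}
  j↔∅
  k↔{v}
  v↔{d,k,x}
  x↔{d,v}

N(d) = ["v", "x"]

Answer: ["v", "x"]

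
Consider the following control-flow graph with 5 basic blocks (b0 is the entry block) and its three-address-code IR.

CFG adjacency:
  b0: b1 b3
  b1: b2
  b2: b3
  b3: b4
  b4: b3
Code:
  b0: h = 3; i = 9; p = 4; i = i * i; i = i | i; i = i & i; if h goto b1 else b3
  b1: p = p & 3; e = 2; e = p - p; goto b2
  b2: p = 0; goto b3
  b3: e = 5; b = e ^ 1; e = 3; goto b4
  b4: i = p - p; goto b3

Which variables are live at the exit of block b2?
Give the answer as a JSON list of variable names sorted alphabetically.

Answer: ["p"]

Working:
Per-block:
  b0: {h,i,p} / ∅
  b1: {e,p} / {p}
  b2: {p} / ∅
  b3: {b,e} / ∅
  b4: {i} / {p}

Live sets:
  b0: in=∅ out={p}
  b1: in={p} out=∅
  b2: in=∅ out={p}
  b3: in={p} out={p}
  b4: in={p} out={p}

live-out(b2) = ["p"]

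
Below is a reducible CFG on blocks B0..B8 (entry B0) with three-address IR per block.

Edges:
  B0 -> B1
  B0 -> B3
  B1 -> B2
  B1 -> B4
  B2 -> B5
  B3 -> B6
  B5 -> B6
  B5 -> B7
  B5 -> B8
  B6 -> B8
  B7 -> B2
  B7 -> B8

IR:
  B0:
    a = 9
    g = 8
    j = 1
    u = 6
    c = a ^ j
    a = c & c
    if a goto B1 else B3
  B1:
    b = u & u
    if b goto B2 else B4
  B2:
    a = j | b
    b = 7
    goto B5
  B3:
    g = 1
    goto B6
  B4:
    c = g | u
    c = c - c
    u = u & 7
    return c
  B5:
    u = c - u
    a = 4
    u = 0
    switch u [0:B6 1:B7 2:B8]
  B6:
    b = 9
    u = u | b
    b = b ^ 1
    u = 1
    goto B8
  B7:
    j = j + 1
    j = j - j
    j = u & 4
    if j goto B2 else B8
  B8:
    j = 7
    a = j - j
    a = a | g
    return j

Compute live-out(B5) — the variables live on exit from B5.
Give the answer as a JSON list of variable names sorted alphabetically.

Answer: ["b", "c", "g", "j", "u"]

Analysis:
Per-block:
  B0: def={a,c,g,j,u} ue=∅
  B1: def={b} ue={u}
  B2: def={a,b} ue={b,j}
  B3: def={g} ue=∅
  B4: def={c,u} ue={g,u}
  B5: def={a,u} ue={c,u}
  B6: def={b,u} ue={u}
  B7: def={j} ue={j,u}
  B8: def={a,j} ue={g}

Liveness:
  live B0: ∅→{c,g,j,u}
  live B1: {c,g,j,u}→{b,c,g,j,u}
  live B2: {b,c,g,j,u}→{b,c,g,j,u}
  live B3: {u}→{g,u}
  live B4: {g,u}→∅
  live B5: {b,c,g,j,u}→{b,c,g,j,u}
  live B6: {g,u}→{g}
  live B7: {b,c,g,j,u}→{b,c,g,j,u}
  live B8: {g}→∅

live-out(B5) = ["b", "c", "g", "j", "u"]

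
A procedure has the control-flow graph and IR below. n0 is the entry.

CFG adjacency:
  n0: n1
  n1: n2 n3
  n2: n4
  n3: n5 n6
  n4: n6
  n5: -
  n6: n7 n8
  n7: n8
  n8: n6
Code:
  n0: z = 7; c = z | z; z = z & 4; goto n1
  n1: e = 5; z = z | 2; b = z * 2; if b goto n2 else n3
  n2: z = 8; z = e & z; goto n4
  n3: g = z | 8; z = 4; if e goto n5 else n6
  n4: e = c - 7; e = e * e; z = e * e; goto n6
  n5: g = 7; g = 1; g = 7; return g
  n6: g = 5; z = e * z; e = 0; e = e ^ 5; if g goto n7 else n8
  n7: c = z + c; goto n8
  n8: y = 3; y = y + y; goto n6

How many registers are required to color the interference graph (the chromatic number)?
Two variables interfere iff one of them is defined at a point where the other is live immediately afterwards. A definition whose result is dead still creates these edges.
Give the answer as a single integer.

Answer: 4

Working:
Per-block:
  n0: def={c,z} ue=∅
  n1: def={b,e,z} ue={z}
  n2: def={z} ue={e}
  n3: def={g,z} ue={e,z}
  n4: def={e,z} ue={c}
  n5: def={g} ue=∅
  n6: def={e,g,z} ue={e,z}
  n7: def={c} ue={c,z}
  n8: def={y} ue=∅

Liveness:
  n0 li=∅ lo={c,z}
  n1 li={c,z} lo={c,e,z}
  n2 li={c,e} lo={c}
  n3 li={c,e,z} lo={c,e,z}
  n4 li={c} lo={c,e,z}
  n5 li=∅ lo=∅
  n6 li={c,e,z} lo={c,e,z}
  n7 li={c,e,z} lo={c,e,z}
  n8 li={c,e,z} lo={c,e,z}

Interference:
  b — {c,e,z}
  c — {b,e,g,y,z}
  e — {b,c,g,y,z}
  g — {c,e,z}
  y — {c,e,z}
  z — {b,c,e,g,y}

Chromatic number:
  {b,c,e,z} pairwise interfere (4-clique) ⇒ χ ≥ 4
  4-colouring: R0={c}  R1={e}  R2={z}  R3={b,g,y}
  χ = 4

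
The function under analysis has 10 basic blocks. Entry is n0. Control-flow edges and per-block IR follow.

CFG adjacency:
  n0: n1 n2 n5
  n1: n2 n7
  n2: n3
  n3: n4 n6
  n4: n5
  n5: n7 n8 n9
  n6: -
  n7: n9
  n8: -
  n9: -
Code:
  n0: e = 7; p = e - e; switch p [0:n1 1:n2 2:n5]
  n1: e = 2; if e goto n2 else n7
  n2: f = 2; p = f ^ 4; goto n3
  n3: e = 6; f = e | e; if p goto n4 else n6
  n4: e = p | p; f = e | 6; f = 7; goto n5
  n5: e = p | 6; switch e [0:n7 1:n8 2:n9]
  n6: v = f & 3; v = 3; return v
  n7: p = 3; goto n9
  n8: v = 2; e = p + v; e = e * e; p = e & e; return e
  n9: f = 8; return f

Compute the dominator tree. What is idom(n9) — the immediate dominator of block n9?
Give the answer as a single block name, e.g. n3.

idom tree: n1←n0 n2←n0 n3←n2 n4←n3 n5←n0 n6←n3 n7←n0 n8←n5 n9←n0
Join-block Dom:
  n2: preds {n0,n1}: {n0} ∩ {n0,n1} = {n0}; idom=n0
  n5: preds {n0,n4}: {n0} ∩ {n0,n2,n3,n4} = {n0}; idom=n0
  n7: preds {n1,n5}: {n0,n1} ∩ {n0,n5} = {n0}; idom=n0
  n9: preds {n5,n7}: {n0,n5} ∩ {n0,n7} = {n0}; idom=n0

idom(n9) = n0

Answer: n0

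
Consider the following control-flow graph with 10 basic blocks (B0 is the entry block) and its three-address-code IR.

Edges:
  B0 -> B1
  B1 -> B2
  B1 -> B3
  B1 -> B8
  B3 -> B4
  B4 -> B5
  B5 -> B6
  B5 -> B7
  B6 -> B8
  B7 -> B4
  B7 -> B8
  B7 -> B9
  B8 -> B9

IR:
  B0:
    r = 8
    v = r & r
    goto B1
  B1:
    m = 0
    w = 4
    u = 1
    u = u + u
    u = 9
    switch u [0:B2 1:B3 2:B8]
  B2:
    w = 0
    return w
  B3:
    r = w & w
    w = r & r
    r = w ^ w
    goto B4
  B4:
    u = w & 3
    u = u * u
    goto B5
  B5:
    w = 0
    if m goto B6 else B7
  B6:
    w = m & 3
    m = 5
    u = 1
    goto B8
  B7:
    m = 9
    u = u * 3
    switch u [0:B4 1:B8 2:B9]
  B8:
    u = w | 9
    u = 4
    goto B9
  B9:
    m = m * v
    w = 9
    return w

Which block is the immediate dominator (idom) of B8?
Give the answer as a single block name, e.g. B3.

Answer: B1

Derivation:
idom tree: B1←B0 B2←B1 B3←B1 B4←B3 B5←B4 B6←B5 B7←B5 B8←B1 B9←B1
Join-block Dom:
  B4: preds {B3,B7}: {B0,B1,B3} ∩ {B0,B1,B3,B4,B5,B7} = {B0,B1,B3}; idom=B3
  B8: preds {B1,B6,B7}: {B0,B1} ∩ {B0,B1,B3,B4,B5,B6} ∩ {B0,B1,B3,B4,B5,B7} = {B0,B1}; idom=B1
  B9: preds {B7,B8}: {B0,B1,B3,B4,B5,B7} ∩ {B0,B1,B8} = {B0,B1}; idom=B1

idom(B8) = B1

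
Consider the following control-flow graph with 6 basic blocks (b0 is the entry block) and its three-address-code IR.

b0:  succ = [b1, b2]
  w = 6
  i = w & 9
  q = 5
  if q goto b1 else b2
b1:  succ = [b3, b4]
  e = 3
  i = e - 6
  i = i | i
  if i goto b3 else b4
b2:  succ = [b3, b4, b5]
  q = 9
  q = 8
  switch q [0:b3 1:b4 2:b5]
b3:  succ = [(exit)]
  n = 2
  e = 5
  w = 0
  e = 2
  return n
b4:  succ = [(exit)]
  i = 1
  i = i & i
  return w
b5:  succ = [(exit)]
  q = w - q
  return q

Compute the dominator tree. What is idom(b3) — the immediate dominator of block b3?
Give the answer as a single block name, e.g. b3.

idom tree: b1←b0 b2←b0 b3←b0 b4←b0 b5←b2
Join-block Dom:
  b3: preds {b1,b2}: {b0,b1} ∩ {b0,b2} = {b0}; idom=b0
  b4: preds {b1,b2}: {b0,b1} ∩ {b0,b2} = {b0}; idom=b0

idom(b3) = b0

Answer: b0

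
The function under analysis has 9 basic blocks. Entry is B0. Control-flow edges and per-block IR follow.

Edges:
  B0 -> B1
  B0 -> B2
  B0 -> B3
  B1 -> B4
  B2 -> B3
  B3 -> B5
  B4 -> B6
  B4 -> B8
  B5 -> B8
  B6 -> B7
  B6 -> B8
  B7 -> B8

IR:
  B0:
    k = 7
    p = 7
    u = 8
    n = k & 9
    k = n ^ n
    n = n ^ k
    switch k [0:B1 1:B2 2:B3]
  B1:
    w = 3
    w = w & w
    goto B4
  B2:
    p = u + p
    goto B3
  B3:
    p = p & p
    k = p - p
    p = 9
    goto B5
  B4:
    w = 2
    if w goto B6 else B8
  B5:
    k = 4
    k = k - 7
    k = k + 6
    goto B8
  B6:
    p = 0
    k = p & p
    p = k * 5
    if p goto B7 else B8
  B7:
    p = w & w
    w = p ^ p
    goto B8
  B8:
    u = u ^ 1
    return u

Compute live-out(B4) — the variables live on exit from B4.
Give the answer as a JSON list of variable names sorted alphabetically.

Block summaries:
  B0: def={k,n,p,u} ue=∅
  B1: def={w} ue=∅
  B2: def={p} ue={p,u}
  B3: def={k,p} ue={p}
  B4: def={w} ue=∅
  B5: def={k} ue=∅
  B6: def={k,p} ue=∅
  B7: def={p,w} ue={w}
  B8: def={u} ue={u}

Liveness:
  B0 li=∅ lo={p,u}
  B1 li={u} lo={u}
  B2 li={p,u} lo={p,u}
  B3 li={p,u} lo={u}
  B4 li={u} lo={u,w}
  B5 li={u} lo={u}
  B6 li={u,w} lo={u,w}
  B7 li={u,w} lo={u}
  B8 li={u} lo=∅

live-out(B4) = ["u", "w"]

Answer: ["u", "w"]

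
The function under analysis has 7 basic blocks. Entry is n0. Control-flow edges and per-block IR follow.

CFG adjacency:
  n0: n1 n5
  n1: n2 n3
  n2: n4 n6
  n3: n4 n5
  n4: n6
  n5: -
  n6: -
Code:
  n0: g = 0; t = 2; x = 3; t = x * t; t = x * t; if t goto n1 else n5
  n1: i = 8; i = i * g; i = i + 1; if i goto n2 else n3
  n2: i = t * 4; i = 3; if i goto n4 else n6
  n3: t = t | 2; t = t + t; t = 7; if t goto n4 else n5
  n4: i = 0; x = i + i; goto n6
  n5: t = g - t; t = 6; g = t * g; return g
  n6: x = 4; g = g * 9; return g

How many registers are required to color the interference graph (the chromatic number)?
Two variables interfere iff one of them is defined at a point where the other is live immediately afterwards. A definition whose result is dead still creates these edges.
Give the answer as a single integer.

def/use:
  n0: def={g,t,x} ue=∅
  n1: def={i} ue={g}
  n2: def={i} ue={t}
  n3: def={t} ue={t}
  n4: def={i,x} ue=∅
  n5: def={g,t} ue={g,t}
  n6: def={g,x} ue={g}

Live sets:
  n0: in=∅ out={g,t}
  n1: in={g,t} out={g,t}
  n2: in={g,t} out={g}
  n3: in={g,t} out={g,t}
  n4: in={g} out={g}
  n5: in={g,t} out=∅
  n6: in={g} out=∅

Interfere edges:
  g↔{i,t,x}
  i↔{g,t}
  t↔{g,i,x}
  x↔{g,t}

Registers:
  {g,i,t} pairwise interfere (3-clique) ⇒ χ ≥ 3
  assign g→r0 i→r2 t→r1 x→r2 — no edge inside a register ⇒ χ ≤ 3
  χ = 3

Answer: 3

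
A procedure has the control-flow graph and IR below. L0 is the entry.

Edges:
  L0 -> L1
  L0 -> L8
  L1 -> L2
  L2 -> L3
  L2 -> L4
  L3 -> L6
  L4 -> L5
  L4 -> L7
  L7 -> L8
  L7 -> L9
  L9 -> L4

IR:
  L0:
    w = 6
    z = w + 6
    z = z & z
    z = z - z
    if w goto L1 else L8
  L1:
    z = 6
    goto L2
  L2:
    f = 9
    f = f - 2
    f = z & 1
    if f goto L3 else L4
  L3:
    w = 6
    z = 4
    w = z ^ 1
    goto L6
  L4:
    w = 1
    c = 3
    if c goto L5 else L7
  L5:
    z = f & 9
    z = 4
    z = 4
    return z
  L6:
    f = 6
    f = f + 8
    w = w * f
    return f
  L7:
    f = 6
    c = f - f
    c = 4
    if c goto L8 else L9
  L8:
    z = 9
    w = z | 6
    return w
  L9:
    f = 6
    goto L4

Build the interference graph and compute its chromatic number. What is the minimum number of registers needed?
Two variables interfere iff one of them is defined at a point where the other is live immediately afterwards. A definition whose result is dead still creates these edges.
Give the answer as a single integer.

Answer: 3

Analysis:
Per-block:
  L0: def={w,z} ue=∅
  L1: def={z} ue=∅
  L2: def={f} ue={z}
  L3: def={w,z} ue=∅
  L4: def={c,w} ue=∅
  L5: def={z} ue={f}
  L6: def={f,w} ue={w}
  L7: def={c,f} ue=∅
  L8: def={w,z} ue=∅
  L9: def={f} ue=∅

Backward fixpoint:
  L0: in=∅ out=∅
  L1: in=∅ out={z}
  L2: in={z} out={f}
  L3: in=∅ out={w}
  L4: in={f} out={f}
  L5: in={f} out=∅
  L6: in={w} out=∅
  L7: in=∅ out=∅
  L8: in=∅ out=∅
  L9: in=∅ out={f}

Conflict graph:
  c — {f}
  f — {c,w,z}
  w — {f,z}
  z — {f,w}

Colouring:
  {f,w,z} pairwise interfere (3-clique) ⇒ χ ≥ 3
  3-colouring: c0={f}  c1={c,w}  c2={z}
  χ = 3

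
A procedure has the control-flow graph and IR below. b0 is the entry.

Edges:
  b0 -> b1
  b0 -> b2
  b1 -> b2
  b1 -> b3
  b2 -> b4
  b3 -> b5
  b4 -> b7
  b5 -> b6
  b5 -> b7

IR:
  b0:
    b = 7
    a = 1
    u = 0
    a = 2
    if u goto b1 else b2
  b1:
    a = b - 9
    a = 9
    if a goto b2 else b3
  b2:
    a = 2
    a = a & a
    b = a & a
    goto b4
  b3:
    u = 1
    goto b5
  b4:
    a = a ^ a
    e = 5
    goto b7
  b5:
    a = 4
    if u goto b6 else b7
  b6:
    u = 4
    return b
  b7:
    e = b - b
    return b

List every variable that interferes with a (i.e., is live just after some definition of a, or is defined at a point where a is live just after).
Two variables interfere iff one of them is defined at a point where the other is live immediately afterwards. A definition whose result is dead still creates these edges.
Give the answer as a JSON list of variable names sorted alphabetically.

Answer: ["b", "u"]

Derivation:
Block summaries:
  b0 def {a,b,u} use ∅
  b1 def {a} use {b}
  b2 def {a,b} use ∅
  b3 def {u} use ∅
  b4 def {a,e} use {a}
  b5 def {a} use {u}
  b6 def {u} use {b}
  b7 def {e} use {b}

Backward fixpoint:
  b0 li=∅ lo={b}
  b1 li={b} lo={b}
  b2 li=∅ lo={a,b}
  b3 li={b} lo={b,u}
  b4 li={a,b} lo={b}
  b5 li={b,u} lo={b}
  b6 li={b} lo=∅
  b7 li={b} lo=∅

Conflict graph:
  a — {b,u}
  b — {a,e,u}
  e — {b}
  u — {a,b}

N(a) = ["b", "u"]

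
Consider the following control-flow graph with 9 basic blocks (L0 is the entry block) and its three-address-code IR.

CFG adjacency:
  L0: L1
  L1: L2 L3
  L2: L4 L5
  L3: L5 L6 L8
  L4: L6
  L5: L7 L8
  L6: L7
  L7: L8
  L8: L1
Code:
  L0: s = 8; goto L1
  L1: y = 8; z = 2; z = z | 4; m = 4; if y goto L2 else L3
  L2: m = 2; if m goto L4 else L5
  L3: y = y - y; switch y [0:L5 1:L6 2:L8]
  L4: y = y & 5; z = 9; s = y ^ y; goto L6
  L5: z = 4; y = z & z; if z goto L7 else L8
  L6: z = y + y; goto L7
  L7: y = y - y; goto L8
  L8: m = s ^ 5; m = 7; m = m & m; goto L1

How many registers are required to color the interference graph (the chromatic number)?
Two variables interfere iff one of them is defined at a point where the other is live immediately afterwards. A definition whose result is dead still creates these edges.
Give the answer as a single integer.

Answer: 3

Working:
def/use:
  L0: def={s} ue=∅
  L1: def={m,y,z} ue=∅
  L2: def={m} ue=∅
  L3: def={y} ue={y}
  L4: def={s,y,z} ue={y}
  L5: def={y,z} ue=∅
  L6: def={z} ue={y}
  L7: def={y} ue={y}
  L8: def={m} ue={s}

Liveness:
  L0: in=∅ out={s}
  L1: in={s} out={s,y}
  L2: in={s,y} out={s,y}
  L3: in={s,y} out={s,y}
  L4: in={y} out={s,y}
  L5: in={s} out={s,y}
  L6: in={s,y} out={s,y}
  L7: in={s,y} out={s}
  L8: in={s} out={s}

Interfere edges:
  m: {s,y}
  s: {m,y,z}
  y: {m,s,z}
  z: {s,y}

Chromatic number:
  clique {m,s,y} ⇒ need ≥ 3
  assign m→R2 s→R0 y→R1 z→R2 — no edge inside a register ⇒ χ ≤ 3
  χ = 3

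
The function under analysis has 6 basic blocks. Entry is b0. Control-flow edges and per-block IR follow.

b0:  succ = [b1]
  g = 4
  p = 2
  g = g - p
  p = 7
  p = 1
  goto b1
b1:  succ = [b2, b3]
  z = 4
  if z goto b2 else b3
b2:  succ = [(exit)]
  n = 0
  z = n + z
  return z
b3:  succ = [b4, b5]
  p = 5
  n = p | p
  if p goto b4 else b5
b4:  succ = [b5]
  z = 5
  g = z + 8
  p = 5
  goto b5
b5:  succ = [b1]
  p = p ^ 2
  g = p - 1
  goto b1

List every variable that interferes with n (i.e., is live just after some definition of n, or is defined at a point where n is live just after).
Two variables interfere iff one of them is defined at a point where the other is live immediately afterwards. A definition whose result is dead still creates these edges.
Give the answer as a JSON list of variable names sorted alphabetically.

def/use:
  b0: def={g,p} ue=∅
  b1: def={z} ue=∅
  b2: def={n,z} ue={z}
  b3: def={n,p} ue=∅
  b4: def={g,p,z} ue=∅
  b5: def={g,p} ue={p}

Liveness:
  live b0: ∅→∅
  live b1: ∅→{z}
  live b2: {z}→∅
  live b3: ∅→{p}
  live b4: ∅→{p}
  live b5: {p}→∅

Conflict graph:
  g↔{p}
  n↔{p,z}
  p↔{g,n}
  z↔{n}

N(n) = ["p", "z"]

Answer: ["p", "z"]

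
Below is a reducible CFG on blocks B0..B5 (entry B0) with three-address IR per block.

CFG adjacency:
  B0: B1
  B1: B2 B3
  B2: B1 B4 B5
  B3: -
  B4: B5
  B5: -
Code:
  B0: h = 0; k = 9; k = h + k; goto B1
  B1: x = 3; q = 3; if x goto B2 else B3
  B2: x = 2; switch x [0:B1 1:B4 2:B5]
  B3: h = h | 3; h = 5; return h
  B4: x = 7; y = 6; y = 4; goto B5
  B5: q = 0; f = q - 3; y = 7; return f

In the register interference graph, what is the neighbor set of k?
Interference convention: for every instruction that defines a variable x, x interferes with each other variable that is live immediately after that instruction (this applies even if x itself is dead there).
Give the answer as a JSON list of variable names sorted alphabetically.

Answer: ["h"]

Derivation:
def/use:
  B0: def={h,k} ue=∅
  B1: def={q,x} ue=∅
  B2: def={x} ue=∅
  B3: def={h} ue={h}
  B4: def={x,y} ue=∅
  B5: def={f,q,y} ue=∅

Live sets:
  B0 li=∅ lo={h}
  B1 li={h} lo={h}
  B2 li={h} lo={h}
  B3 li={h} lo=∅
  B4 li=∅ lo=∅
  B5 li=∅ lo=∅

Interfere edges:
  f — {y}
  h — {k,q,x}
  k — {h}
  q — {h,x}
  x — {h,q}
  y — {f}

N(k) = ["h"]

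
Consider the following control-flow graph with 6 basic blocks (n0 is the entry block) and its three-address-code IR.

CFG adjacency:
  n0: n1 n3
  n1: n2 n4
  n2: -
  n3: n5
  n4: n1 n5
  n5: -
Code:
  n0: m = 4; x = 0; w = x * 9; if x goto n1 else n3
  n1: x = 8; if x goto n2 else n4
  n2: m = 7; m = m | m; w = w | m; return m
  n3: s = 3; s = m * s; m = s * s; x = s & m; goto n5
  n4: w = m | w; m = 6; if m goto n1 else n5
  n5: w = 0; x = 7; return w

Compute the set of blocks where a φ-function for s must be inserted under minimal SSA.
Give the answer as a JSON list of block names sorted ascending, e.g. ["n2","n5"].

idom tree: n1←n0 n2←n1 n3←n0 n4←n1 n5←n0
Dom at joins:
  n1: preds {n0,n4}: {n0} ∩ {n0,n1,n4} = {n0}; idom=n0
  n5: preds {n3,n4}: {n0,n3} ∩ {n0,n1,n4} = {n0}; idom=n0

DF walk-up:
  join n1 pred n0: · stop@n0
  join n1 pred n4: n4→n1 stop@n0
  join n5 pred n3: n3 stop@n0
  join n5 pred n4: n4→n1 stop@n0
  n0: DF=∅
  n1: DF={n1,n5}
  n2: DF=∅
  n3: DF={n5}
  n4: DF={n1,n5}
  n5: DF=∅

φ for s: defs {n3}
  DF⁺ = {n5}

Answer: ["n5"]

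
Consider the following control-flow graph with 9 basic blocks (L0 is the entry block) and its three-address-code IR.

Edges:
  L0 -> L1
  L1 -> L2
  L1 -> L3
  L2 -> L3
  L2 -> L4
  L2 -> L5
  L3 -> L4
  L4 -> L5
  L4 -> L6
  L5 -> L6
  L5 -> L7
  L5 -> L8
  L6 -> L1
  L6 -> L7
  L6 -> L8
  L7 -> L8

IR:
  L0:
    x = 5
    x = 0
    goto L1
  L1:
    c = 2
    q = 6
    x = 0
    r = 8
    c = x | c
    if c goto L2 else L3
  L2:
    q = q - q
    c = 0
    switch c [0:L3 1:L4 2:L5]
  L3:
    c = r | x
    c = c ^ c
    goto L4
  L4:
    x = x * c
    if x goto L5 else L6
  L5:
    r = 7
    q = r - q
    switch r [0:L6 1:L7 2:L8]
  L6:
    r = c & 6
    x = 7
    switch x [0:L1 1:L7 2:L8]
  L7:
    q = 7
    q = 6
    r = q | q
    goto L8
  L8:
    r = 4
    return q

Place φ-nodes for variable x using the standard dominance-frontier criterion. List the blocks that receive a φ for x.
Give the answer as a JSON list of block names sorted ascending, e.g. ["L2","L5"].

Answer: ["L1", "L5", "L6", "L7", "L8"]

Analysis:
idom tree: L1←L0 L2←L1 L3←L1 L4←L1 L5←L1 L6←L1 L7←L1 L8←L1
Dom at joins:
  L1: preds {L0,L6}: {L0} ∩ {L0,L1,L6} = {L0}; idom=L0
  L3: preds {L1,L2}: {L0,L1} ∩ {L0,L1,L2} = {L0,L1}; idom=L1
  L4: preds {L2,L3}: {L0,L1,L2} ∩ {L0,L1,L3} = {L0,L1}; idom=L1
  L5: preds {L2,L4}: {L0,L1,L2} ∩ {L0,L1,L4} = {L0,L1}; idom=L1
  L6: preds {L4,L5}: {L0,L1,L4} ∩ {L0,L1,L5} = {L0,L1}; idom=L1
  L7: preds {L5,L6}: {L0,L1,L5} ∩ {L0,L1,L6} = {L0,L1}; idom=L1
  L8: preds {L5,L6,L7}: {L0,L1,L5} ∩ {L0,L1,L6} ∩ {L0,L1,L7} = {L0,L1}; idom=L1

DF derivation:
  join L1 pred L0: · stop@L0
  join L1 pred L6: L6→L1 stop@L0
  join L3 pred L1: · stop@L1
  join L3 pred L2: L2 stop@L1
  join L4 pred L2: L2 stop@L1
  join L4 pred L3: L3 stop@L1
  join L5 pred L2: L2 stop@L1
  join L5 pred L4: L4 stop@L1
  join L6 pred L4: L4 stop@L1
  join L6 pred L5: L5 stop@L1
  join L7 pred L5: L5 stop@L1
  join L7 pred L6: L6 stop@L1
  join L8 pred L5: L5 stop@L1
  join L8 pred L6: L6 stop@L1
  join L8 pred L7: L7 stop@L1
  DF(L0)=∅
  DF(L1)={L1}
  DF(L2)={L3,L4,L5}
  DF(L3)={L4}
  DF(L4)={L5,L6}
  DF(L5)={L6,L7,L8}
  DF(L6)={L1,L7,L8}
  DF(L7)={L8}
  DF(L8)=∅

φ for x: defs {L0,L1,L4,L6}
  DF⁺ = {L1,L5,L6,L7,L8}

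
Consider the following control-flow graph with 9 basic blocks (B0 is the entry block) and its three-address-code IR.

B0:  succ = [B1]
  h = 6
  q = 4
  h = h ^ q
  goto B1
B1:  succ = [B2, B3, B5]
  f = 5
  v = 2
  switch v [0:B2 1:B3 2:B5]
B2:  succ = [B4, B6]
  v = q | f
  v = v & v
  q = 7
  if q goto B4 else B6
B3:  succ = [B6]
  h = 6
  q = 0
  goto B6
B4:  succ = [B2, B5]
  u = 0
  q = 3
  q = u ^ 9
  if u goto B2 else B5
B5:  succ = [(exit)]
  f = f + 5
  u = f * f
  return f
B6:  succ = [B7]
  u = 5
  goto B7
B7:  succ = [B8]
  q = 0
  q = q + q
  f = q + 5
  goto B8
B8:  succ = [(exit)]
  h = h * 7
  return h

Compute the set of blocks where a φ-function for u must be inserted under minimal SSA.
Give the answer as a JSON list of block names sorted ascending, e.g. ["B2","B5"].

Answer: ["B2", "B5", "B6"]

Analysis:
idom tree: B1←B0 B2←B1 B3←B1 B4←B2 B5←B1 B6←B1 B7←B6 B8←B7
Join-block Dom:
  B2: preds {B1,B4}: {B0,B1} ∩ {B0,B1,B2,B4} = {B0,B1}; idom=B1
  B5: preds {B1,B4}: {B0,B1} ∩ {B0,B1,B2,B4} = {B0,B1}; idom=B1
  B6: preds {B2,B3}: {B0,B1,B2} ∩ {B0,B1,B3} = {B0,B1}; idom=B1

Frontier:
  join B2 pred B1: · stop@B1
  join B2 pred B4: B4→B2 stop@B1
  join B5 pred B1: · stop@B1
  join B5 pred B4: B4→B2 stop@B1
  join B6 pred B2: B2 stop@B1
  join B6 pred B3: B3 stop@B1
  DF(B0)=∅
  DF(B1)=∅
  DF(B2)={B2,B5,B6}
  DF(B3)={B6}
  DF(B4)={B2,B5}
  DF(B5)=∅
  DF(B6)=∅
  DF(B7)=∅
  DF(B8)=∅

φ for u: defs {B4,B5,B6}
  DF⁺ = {B2,B5,B6}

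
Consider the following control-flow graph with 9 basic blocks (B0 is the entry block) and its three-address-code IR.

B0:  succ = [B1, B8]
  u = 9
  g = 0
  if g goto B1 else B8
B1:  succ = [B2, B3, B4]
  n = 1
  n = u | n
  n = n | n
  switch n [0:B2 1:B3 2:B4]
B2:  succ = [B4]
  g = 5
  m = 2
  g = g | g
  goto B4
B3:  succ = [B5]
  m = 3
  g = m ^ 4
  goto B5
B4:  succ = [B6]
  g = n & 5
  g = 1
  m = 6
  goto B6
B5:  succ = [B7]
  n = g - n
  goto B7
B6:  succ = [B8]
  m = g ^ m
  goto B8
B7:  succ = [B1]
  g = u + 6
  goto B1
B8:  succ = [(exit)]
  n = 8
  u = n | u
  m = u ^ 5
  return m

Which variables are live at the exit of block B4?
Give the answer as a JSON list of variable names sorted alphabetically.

Answer: ["g", "m", "u"]

Derivation:
Block summaries:
  B0 def {g,u} use ∅
  B1 def {n} use {u}
  B2 def {g,m} use ∅
  B3 def {g,m} use ∅
  B4 def {g,m} use {n}
  B5 def {n} use {g,n}
  B6 def {m} use {g,m}
  B7 def {g} use {u}
  B8 def {m,n,u} use {u}

Liveness:
  B0 li=∅ lo={u}
  B1 li={u} lo={n,u}
  B2 li={n,u} lo={n,u}
  B3 li={n,u} lo={g,n,u}
  B4 li={n,u} lo={g,m,u}
  B5 li={g,n,u} lo={u}
  B6 li={g,m,u} lo={u}
  B7 li={u} lo={u}
  B8 li={u} lo=∅

live-out(B4) = ["g", "m", "u"]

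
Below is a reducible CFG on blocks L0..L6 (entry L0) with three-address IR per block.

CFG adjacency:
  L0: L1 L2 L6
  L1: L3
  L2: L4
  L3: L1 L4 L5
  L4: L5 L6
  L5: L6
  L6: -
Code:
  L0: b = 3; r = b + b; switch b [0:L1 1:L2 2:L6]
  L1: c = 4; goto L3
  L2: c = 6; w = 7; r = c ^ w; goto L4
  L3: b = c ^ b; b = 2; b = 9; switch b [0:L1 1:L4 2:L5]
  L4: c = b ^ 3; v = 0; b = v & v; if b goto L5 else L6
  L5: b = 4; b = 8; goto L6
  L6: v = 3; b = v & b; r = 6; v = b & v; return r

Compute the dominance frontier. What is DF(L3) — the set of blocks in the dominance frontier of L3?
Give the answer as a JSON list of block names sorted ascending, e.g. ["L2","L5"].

Answer: ["L1", "L4", "L5"]

Derivation:
idom tree: L1←L0 L2←L0 L3←L1 L4←L0 L5←L0 L6←L0
Join-block Dom:
  L1: preds {L0,L3}: {L0} ∩ {L0,L1,L3} = {L0}; idom=L0
  L4: preds {L2,L3}: {L0,L2} ∩ {L0,L1,L3} = {L0}; idom=L0
  L5: preds {L3,L4}: {L0,L1,L3} ∩ {L0,L4} = {L0}; idom=L0
  L6: preds {L0,L4,L5}: {L0} ∩ {L0,L4} ∩ {L0,L5} = {L0}; idom=L0

DF derivation:
  join L1 pred L0: · stop@L0
  join L1 pred L3: L3→L1 stop@L0
  join L4 pred L2: L2 stop@L0
  join L4 pred L3: L3→L1 stop@L0
  join L5 pred L3: L3→L1 stop@L0
  join L5 pred L4: L4 stop@L0
  join L6 pred L0: · stop@L0
  join L6 pred L4: L4 stop@L0
  join L6 pred L5: L5 stop@L0
  L0: DF=∅
  L1: DF={L1,L4,L5}
  L2: DF={L4}
  L3: DF={L1,L4,L5}
  L4: DF={L5,L6}
  L5: DF={L6}
  L6: DF=∅

DF(L3) = ["L1", "L4", "L5"]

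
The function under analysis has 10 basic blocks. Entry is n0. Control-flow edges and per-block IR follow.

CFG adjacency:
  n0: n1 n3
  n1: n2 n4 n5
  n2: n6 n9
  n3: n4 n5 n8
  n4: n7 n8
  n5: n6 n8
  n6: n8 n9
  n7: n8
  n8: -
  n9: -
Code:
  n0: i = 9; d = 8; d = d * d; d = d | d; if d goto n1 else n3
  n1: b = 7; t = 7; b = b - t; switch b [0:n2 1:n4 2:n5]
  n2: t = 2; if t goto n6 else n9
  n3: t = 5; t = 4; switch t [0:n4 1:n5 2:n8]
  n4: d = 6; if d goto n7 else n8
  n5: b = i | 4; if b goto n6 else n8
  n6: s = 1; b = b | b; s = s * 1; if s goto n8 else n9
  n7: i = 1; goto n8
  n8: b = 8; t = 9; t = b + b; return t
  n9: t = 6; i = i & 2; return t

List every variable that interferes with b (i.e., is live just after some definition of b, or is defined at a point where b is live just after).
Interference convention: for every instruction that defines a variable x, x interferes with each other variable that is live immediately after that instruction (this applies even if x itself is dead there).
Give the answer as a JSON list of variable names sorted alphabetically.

Block summaries:
  n0: def={d,i} ue=∅
  n1: def={b,t} ue=∅
  n2: def={t} ue=∅
  n3: def={t} ue=∅
  n4: def={d} ue=∅
  n5: def={b} ue={i}
  n6: def={b,s} ue={b}
  n7: def={i} ue=∅
  n8: def={b,t} ue=∅
  n9: def={i,t} ue={i}

Backward fixpoint:
  n0 li=∅ lo={i}
  n1 li={i} lo={b,i}
  n2 li={b,i} lo={b,i}
  n3 li={i} lo={i}
  n4 li=∅ lo=∅
  n5 li={i} lo={b,i}
  n6 li={b,i} lo={i}
  n7 li=∅ lo=∅
  n8 li=∅ lo=∅
  n9 li={i} lo=∅

Interfere edges:
  b↔{i,s,t}
  d↔{i}
  i↔{b,d,s,t}
  s↔{b,i}
  t↔{b,i}

N(b) = ["i", "s", "t"]

Answer: ["i", "s", "t"]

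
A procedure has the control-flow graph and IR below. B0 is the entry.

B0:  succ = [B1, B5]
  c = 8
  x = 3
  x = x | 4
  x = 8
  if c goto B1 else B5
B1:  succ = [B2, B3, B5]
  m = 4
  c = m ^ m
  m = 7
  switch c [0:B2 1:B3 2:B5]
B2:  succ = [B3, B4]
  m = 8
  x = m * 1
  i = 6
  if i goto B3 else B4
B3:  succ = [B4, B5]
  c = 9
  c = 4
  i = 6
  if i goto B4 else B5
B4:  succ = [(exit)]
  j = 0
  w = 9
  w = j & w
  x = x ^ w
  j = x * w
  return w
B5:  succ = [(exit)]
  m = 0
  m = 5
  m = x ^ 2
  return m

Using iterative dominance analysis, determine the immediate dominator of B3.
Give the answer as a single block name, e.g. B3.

idom tree: B1←B0 B2←B1 B3←B1 B4←B1 B5←B0
Dom∩ at merges:
  B3: preds {B1,B2}: {B0,B1} ∩ {B0,B1,B2} = {B0,B1}; idom=B1
  B4: preds {B2,B3}: {B0,B1,B2} ∩ {B0,B1,B3} = {B0,B1}; idom=B1
  B5: preds {B0,B1,B3}: {B0} ∩ {B0,B1} ∩ {B0,B1,B3} = {B0}; idom=B0

idom(B3) = B1

Answer: B1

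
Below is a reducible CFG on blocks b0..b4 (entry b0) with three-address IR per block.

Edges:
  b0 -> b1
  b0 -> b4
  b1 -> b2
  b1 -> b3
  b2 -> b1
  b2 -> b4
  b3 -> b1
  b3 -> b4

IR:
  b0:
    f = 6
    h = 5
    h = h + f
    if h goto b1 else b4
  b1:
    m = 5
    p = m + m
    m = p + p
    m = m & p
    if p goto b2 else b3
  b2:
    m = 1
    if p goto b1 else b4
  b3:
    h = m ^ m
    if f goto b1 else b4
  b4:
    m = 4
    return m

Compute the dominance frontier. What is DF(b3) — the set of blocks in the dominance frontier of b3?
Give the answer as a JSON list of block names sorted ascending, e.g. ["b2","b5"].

idom tree: b1←b0 b2←b1 b3←b1 b4←b0
Dom at joins:
  b1: preds {b0,b2,b3}: {b0} ∩ {b0,b1,b2} ∩ {b0,b1,b3} = {b0}; idom=b0
  b4: preds {b0,b2,b3}: {b0} ∩ {b0,b1,b2} ∩ {b0,b1,b3} = {b0}; idom=b0

Frontier:
  join b1 pred b0: · stop@b0
  join b1 pred b2: b2→b1 stop@b0
  join b1 pred b3: b3→b1 stop@b0
  join b4 pred b0: · stop@b0
  join b4 pred b2: b2→b1 stop@b0
  join b4 pred b3: b3→b1 stop@b0
  b0 → ∅
  b1 → {b1,b4}
  b2 → {b1,b4}
  b3 → {b1,b4}
  b4 → ∅

DF(b3) = ["b1", "b4"]

Answer: ["b1", "b4"]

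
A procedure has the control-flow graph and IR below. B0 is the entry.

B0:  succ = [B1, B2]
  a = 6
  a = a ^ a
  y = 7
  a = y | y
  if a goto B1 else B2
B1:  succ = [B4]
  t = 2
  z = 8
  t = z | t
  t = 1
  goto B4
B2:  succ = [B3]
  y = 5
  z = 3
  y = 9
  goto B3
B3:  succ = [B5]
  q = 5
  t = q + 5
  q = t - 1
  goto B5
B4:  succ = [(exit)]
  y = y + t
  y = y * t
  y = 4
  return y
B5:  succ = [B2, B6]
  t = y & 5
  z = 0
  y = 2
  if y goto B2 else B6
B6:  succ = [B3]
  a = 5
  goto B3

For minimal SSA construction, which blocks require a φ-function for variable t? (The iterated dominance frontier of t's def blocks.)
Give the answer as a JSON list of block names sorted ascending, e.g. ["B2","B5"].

idom tree: B1←B0 B2←B0 B3←B2 B4←B1 B5←B3 B6←B5
Dom at joins:
  B2: preds {B0,B5}: {B0} ∩ {B0,B2,B3,B5} = {B0}; idom=B0
  B3: preds {B2,B6}: {B0,B2} ∩ {B0,B2,B3,B5,B6} = {B0,B2}; idom=B2

DF derivation:
  B2←B0: walk · to B0
  B2←B5: walk B5→B3→B2 to B0
  B3←B2: walk · to B2
  B3←B6: walk B6→B5→B3 to B2
  DF(B0)=∅
  DF(B1)=∅
  DF(B2)={B2}
  DF(B3)={B2,B3}
  DF(B4)=∅
  DF(B5)={B2,B3}
  DF(B6)={B3}

φ for t: defs {B1,B3,B5}
  DF⁺ = {B2,B3}

Answer: ["B2", "B3"]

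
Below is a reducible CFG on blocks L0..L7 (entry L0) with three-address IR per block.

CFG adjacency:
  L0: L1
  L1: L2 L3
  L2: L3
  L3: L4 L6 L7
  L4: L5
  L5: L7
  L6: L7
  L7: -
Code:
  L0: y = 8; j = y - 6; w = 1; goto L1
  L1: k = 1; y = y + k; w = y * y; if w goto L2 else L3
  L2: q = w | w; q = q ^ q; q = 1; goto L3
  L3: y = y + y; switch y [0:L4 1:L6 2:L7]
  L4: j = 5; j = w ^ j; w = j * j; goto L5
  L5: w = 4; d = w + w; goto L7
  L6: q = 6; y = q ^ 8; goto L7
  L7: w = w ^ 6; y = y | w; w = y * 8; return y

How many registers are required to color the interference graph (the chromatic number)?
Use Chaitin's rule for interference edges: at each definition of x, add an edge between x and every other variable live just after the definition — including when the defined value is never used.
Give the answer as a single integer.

Block summaries:
  L0 def {j,w,y} use ∅
  L1 def {k,w,y} use {y}
  L2 def {q} use {w}
  L3 def {y} use {y}
  L4 def {j,w} use {w}
  L5 def {d,w} use ∅
  L6 def {q,y} use ∅
  L7 def {w,y} use {w,y}

Backward fixpoint:
  live L0: ∅→{y}
  live L1: {y}→{w,y}
  live L2: {w,y}→{w,y}
  live L3: {w,y}→{w,y}
  live L4: {w,y}→{y}
  live L5: {y}→{w,y}
  live L6: {w}→{w,y}
  live L7: {w,y}→∅

Interference:
  d: {w,y}
  j: {w,y}
  k: {y}
  q: {w,y}
  w: {d,j,q,y}
  y: {d,j,k,q,w}

Chromatic number:
  {d,w,y} pairwise interfere (3-clique) ⇒ χ ≥ 3
  assign d→r2 j→r2 k→r1 q→r2 w→r1 y→r0 — no edge inside a register ⇒ χ ≤ 3
  χ = 3

Answer: 3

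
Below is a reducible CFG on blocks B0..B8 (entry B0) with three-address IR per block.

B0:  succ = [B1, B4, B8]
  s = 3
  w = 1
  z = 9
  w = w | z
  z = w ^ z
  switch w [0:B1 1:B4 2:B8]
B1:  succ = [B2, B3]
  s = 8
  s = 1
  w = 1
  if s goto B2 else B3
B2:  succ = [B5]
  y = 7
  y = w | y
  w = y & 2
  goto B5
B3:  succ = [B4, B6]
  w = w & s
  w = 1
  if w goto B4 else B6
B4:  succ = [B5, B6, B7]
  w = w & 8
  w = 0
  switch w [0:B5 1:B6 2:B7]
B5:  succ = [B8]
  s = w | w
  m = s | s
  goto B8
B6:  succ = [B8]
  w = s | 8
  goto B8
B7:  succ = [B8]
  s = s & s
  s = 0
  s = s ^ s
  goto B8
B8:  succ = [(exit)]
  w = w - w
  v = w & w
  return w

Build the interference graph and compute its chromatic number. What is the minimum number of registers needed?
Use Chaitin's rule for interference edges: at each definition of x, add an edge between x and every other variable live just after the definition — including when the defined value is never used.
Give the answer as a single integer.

Answer: 3

Derivation:
Per-block:
  B0: {s,w,z} / ∅
  B1: {s,w} / ∅
  B2: {w,y} / {w}
  B3: {w} / {s,w}
  B4: {w} / {w}
  B5: {m,s} / {w}
  B6: {w} / {s}
  B7: {s} / {s}
  B8: {v,w} / {w}

Liveness:
  B0: in=∅ out={s,w}
  B1: in=∅ out={s,w}
  B2: in={w} out={w}
  B3: in={s,w} out={s,w}
  B4: in={s,w} out={s,w}
  B5: in={w} out={w}
  B6: in={s} out={w}
  B7: in={s,w} out={w}
  B8: in={w} out=∅

Interference:
  m↔{w}
  s↔{w,z}
  v↔{w}
  w↔{m,s,v,y,z}
  y↔{w}
  z↔{s,w}

Registers:
  {s,w,z} pairwise interfere (3-clique) ⇒ χ ≥ 3
  3-colouring: R0={w}  R1={m,s,v,y}  R2={z}
  χ = 3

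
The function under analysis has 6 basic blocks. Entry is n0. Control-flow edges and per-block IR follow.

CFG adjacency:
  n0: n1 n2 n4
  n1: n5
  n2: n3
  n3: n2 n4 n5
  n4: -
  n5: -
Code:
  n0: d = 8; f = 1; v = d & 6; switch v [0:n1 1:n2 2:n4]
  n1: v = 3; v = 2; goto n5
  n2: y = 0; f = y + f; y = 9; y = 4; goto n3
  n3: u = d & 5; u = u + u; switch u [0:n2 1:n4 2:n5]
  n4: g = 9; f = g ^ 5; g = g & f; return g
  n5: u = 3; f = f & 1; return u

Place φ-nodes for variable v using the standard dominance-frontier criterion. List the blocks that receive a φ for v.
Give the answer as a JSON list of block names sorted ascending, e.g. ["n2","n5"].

idom tree: n1←n0 n2←n0 n3←n2 n4←n0 n5←n0
Join-block Dom:
  n2: preds {n0,n3}: {n0} ∩ {n0,n2,n3} = {n0}; idom=n0
  n4: preds {n0,n3}: {n0} ∩ {n0,n2,n3} = {n0}; idom=n0
  n5: preds {n1,n3}: {n0,n1} ∩ {n0,n2,n3} = {n0}; idom=n0

DF derivation:
  n2←n0: walk · to n0
  n2←n3: walk n3→n2 to n0
  n4←n0: walk · to n0
  n4←n3: walk n3→n2 to n0
  n5←n1: walk n1 to n0
  n5←n3: walk n3→n2 to n0
  n0 → ∅
  n1 → {n5}
  n2 → {n2,n4,n5}
  n3 → {n2,n4,n5}
  n4 → ∅
  n5 → ∅

φ for v: defs {n0,n1}
  DF⁺ = {n5}

Answer: ["n5"]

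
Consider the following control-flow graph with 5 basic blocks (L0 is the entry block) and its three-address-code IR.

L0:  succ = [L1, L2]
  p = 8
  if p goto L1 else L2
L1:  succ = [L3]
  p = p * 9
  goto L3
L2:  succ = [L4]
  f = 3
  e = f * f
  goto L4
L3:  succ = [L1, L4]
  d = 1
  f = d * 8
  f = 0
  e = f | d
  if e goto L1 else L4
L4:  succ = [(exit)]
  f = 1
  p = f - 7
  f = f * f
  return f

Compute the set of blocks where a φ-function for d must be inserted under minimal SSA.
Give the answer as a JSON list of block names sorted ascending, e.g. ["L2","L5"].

idom tree: L1←L0 L2←L0 L3←L1 L4←L0
Dom at joins:
  L1: preds {L0,L3}: {L0} ∩ {L0,L1,L3} = {L0}; idom=L0
  L4: preds {L2,L3}: {L0,L2} ∩ {L0,L1,L3} = {L0}; idom=L0

Frontier:
  join L1 pred L0: · stop@L0
  join L1 pred L3: L3→L1 stop@L0
  join L4 pred L2: L2 stop@L0
  join L4 pred L3: L3→L1 stop@L0
  L0: DF=∅
  L1: DF={L1,L4}
  L2: DF={L4}
  L3: DF={L1,L4}
  L4: DF=∅

φ for d: defs {L3}
  DF⁺ = {L1,L4}

Answer: ["L1", "L4"]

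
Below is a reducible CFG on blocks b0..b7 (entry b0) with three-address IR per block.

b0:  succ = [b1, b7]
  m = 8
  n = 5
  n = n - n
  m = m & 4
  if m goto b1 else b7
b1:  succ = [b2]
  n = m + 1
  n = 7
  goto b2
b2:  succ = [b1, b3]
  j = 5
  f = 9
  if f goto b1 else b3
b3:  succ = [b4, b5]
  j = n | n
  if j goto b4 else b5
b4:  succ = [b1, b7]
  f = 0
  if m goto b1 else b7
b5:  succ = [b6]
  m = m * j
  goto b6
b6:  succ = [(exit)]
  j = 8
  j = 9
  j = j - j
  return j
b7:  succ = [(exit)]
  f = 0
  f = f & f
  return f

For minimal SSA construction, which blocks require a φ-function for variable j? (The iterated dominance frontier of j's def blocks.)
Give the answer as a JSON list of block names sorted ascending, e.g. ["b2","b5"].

idom tree: b1←b0 b2←b1 b3←b2 b4←b3 b5←b3 b6←b5 b7←b0
Join-block Dom:
  b1: preds {b0,b2,b4}: {b0} ∩ {b0,b1,b2} ∩ {b0,b1,b2,b3,b4} = {b0}; idom=b0
  b7: preds {b0,b4}: {b0} ∩ {b0,b1,b2,b3,b4} = {b0}; idom=b0

Frontier:
  b1←b0: walk · to b0
  b1←b2: walk b2→b1 to b0
  b1←b4: walk b4→b3→b2→b1 to b0
  b7←b0: walk · to b0
  b7←b4: walk b4→b3→b2→b1 to b0
  b0: DF=∅
  b1: DF={b1,b7}
  b2: DF={b1,b7}
  b3: DF={b1,b7}
  b4: DF={b1,b7}
  b5: DF=∅
  b6: DF=∅
  b7: DF=∅

φ for j: defs {b2,b3,b6}
  DF⁺ = {b1,b7}

Answer: ["b1", "b7"]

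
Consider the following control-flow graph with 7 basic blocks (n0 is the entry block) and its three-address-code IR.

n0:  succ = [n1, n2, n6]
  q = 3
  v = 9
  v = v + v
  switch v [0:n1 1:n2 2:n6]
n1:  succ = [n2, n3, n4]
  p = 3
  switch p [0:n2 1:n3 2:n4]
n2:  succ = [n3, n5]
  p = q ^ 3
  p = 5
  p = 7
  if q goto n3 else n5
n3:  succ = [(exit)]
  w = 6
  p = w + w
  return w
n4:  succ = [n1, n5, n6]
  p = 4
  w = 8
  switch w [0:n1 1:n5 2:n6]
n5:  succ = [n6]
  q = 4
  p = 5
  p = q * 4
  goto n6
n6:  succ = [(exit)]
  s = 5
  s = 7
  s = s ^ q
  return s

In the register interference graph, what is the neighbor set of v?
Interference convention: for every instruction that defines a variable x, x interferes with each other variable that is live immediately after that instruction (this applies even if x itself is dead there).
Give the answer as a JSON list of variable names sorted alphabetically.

Answer: ["q"]

Working:
Per-block:
  n0: {q,v} / ∅
  n1: {p} / ∅
  n2: {p} / {q}
  n3: {p,w} / ∅
  n4: {p,w} / ∅
  n5: {p,q} / ∅
  n6: {s} / {q}

Backward fixpoint:
  n0 li=∅ lo={q}
  n1 li={q} lo={q}
  n2 li={q} lo=∅
  n3 li=∅ lo=∅
  n4 li={q} lo={q}
  n5 li=∅ lo={q}
  n6 li={q} lo=∅

Conflict graph:
  p↔{q,w}
  q↔{p,s,v,w}
  s↔{q}
  v↔{q}
  w↔{p,q}

N(v) = ["q"]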